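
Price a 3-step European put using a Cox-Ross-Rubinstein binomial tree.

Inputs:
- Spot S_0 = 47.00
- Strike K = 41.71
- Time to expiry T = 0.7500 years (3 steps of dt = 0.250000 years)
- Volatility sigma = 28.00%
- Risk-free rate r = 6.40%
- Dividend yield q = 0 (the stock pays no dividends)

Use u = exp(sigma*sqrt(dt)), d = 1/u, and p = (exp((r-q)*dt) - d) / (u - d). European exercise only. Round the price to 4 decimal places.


Answer: Price = V(0,0) = 1.4135

Derivation:
dt = T/N = 0.250000
u = exp(sigma*sqrt(dt)) = 1.150274; d = 1/u = 0.869358
p = (exp((r-q)*dt) - d) / (u - d) = 0.522472
Discount per step: exp(-r*dt) = 0.984127
Stock lattice S(k, i) with i counting down-moves:
  k=0: S(0,0) = 47.0000
  k=1: S(1,0) = 54.0629; S(1,1) = 40.8598
  k=2: S(2,0) = 62.1871; S(2,1) = 47.0000; S(2,2) = 35.5218
  k=3: S(3,0) = 71.5322; S(3,1) = 54.0629; S(3,2) = 40.8598; S(3,3) = 30.8812
Terminal payoffs V(N, i) = max(K - S_T, 0):
  V(3,0) = 0.000000; V(3,1) = 0.000000; V(3,2) = 0.850163; V(3,3) = 10.828799
Backward induction: V(k, i) = exp(-r*dt) * [p * V(k+1, i) + (1-p) * V(k+1, i+1)].
  V(2,0) = exp(-r*dt) * [p*0.000000 + (1-p)*0.000000] = 0.000000
  V(2,1) = exp(-r*dt) * [p*0.000000 + (1-p)*0.850163] = 0.399533
  V(2,2) = exp(-r*dt) * [p*0.850163 + (1-p)*10.828799] = 5.526115
  V(1,0) = exp(-r*dt) * [p*0.000000 + (1-p)*0.399533] = 0.187760
  V(1,1) = exp(-r*dt) * [p*0.399533 + (1-p)*5.526115] = 2.802421
  V(0,0) = exp(-r*dt) * [p*0.187760 + (1-p)*2.802421] = 1.413536


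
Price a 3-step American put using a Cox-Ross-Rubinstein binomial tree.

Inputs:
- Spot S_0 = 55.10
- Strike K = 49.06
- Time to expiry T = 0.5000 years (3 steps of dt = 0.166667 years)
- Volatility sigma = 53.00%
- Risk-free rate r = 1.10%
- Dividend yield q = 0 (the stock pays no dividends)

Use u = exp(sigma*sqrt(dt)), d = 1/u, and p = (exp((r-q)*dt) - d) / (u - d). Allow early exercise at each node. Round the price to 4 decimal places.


dt = T/N = 0.166667
u = exp(sigma*sqrt(dt)) = 1.241564; d = 1/u = 0.805436
p = (exp((r-q)*dt) - d) / (u - d) = 0.450325
Discount per step: exp(-r*dt) = 0.998168
Stock lattice S(k, i) with i counting down-moves:
  k=0: S(0,0) = 55.1000
  k=1: S(1,0) = 68.4102; S(1,1) = 44.3795
  k=2: S(2,0) = 84.9356; S(2,1) = 55.1000; S(2,2) = 35.7449
  k=3: S(3,0) = 105.4529; S(3,1) = 68.4102; S(3,2) = 44.3795; S(3,3) = 28.7902
Terminal payoffs V(N, i) = max(K - S_T, 0):
  V(3,0) = 0.000000; V(3,1) = 0.000000; V(3,2) = 4.680479; V(3,3) = 20.269803
Backward induction: V(k, i) = exp(-r*dt) * [p * V(k+1, i) + (1-p) * V(k+1, i+1)]; then take max(V_cont, immediate exercise) for American.
  V(2,0) = exp(-r*dt) * [p*0.000000 + (1-p)*0.000000] = 0.000000; exercise = 0.000000; V(2,0) = max -> 0.000000
  V(2,1) = exp(-r*dt) * [p*0.000000 + (1-p)*4.680479] = 2.568031; exercise = 0.000000; V(2,1) = max -> 2.568031
  V(2,2) = exp(-r*dt) * [p*4.680479 + (1-p)*20.269803] = 13.225277; exercise = 13.315138; V(2,2) = max -> 13.315138
  V(1,0) = exp(-r*dt) * [p*0.000000 + (1-p)*2.568031] = 1.408998; exercise = 0.000000; V(1,0) = max -> 1.408998
  V(1,1) = exp(-r*dt) * [p*2.568031 + (1-p)*13.315138] = 8.459927; exercise = 4.680479; V(1,1) = max -> 8.459927
  V(0,0) = exp(-r*dt) * [p*1.408998 + (1-p)*8.459927] = 5.275040; exercise = 0.000000; V(0,0) = max -> 5.275040

Answer: Price = V(0,0) = 5.2750


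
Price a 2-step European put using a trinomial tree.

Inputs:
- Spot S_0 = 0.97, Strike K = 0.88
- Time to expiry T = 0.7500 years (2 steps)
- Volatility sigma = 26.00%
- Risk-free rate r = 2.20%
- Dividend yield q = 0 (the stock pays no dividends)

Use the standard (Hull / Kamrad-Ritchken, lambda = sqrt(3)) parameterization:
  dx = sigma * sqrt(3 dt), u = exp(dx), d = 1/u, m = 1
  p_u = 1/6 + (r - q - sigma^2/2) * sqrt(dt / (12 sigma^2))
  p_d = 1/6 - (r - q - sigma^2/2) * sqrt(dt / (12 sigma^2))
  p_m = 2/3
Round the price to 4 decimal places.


dt = T/N = 0.375000; dx = sigma*sqrt(3*dt) = 0.275772
u = exp(dx) = 1.317547; d = 1/u = 0.758986
p_u = 0.158644, p_m = 0.666667, p_d = 0.174690
Discount per step: exp(-r*dt) = 0.991784
Stock lattice S(k, j) with j the centered position index:
  k=0: S(0,+0) = 0.9700
  k=1: S(1,-1) = 0.7362; S(1,+0) = 0.9700; S(1,+1) = 1.2780
  k=2: S(2,-2) = 0.5588; S(2,-1) = 0.7362; S(2,+0) = 0.9700; S(2,+1) = 1.2780; S(2,+2) = 1.6839
Terminal payoffs V(N, j) = max(K - S_T, 0):
  V(2,-2) = 0.321222; V(2,-1) = 0.143783; V(2,+0) = 0.000000; V(2,+1) = 0.000000; V(2,+2) = 0.000000
Backward induction: V(k, j) = exp(-r*dt) * [p_u * V(k+1, j+1) + p_m * V(k+1, j) + p_d * V(k+1, j-1)]
  V(1,-1) = exp(-r*dt) * [p_u*0.000000 + p_m*0.143783 + p_d*0.321222] = 0.150721
  V(1,+0) = exp(-r*dt) * [p_u*0.000000 + p_m*0.000000 + p_d*0.143783] = 0.024911
  V(1,+1) = exp(-r*dt) * [p_u*0.000000 + p_m*0.000000 + p_d*0.000000] = 0.000000
  V(0,+0) = exp(-r*dt) * [p_u*0.000000 + p_m*0.024911 + p_d*0.150721] = 0.042584

Answer: Price = V(0,0) = 0.0426


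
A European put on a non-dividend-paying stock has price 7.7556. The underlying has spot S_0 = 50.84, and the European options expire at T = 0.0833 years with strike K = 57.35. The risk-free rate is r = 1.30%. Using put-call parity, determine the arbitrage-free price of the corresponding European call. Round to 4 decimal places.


Put-call parity: C - P = S_0 * exp(-qT) - K * exp(-rT).
S_0 * exp(-qT) = 50.8400 * 1.00000000 = 50.84000000
K * exp(-rT) = 57.3500 * 0.99891769 = 57.28792930
C = P + S*exp(-qT) - K*exp(-rT)
C = 7.7556 + 50.84000000 - 57.28792930 = 1.3077

Answer: Call price = 1.3077


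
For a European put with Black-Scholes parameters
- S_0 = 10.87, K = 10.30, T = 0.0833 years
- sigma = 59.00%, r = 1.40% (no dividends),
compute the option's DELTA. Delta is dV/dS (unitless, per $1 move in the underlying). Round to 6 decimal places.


d1 = 0.4083018004; d2 = 0.2380175381
phi(d1) = 0.3670365982; exp(-qT) = 1.0000000000; exp(-rT) = 0.9988344797
N(-d1) = 0.3415260588
Delta = -exp(-qT) * N(-d1) = -1.0000000000 * 0.3415260588 = -0.341526

Answer: Delta = -0.341526


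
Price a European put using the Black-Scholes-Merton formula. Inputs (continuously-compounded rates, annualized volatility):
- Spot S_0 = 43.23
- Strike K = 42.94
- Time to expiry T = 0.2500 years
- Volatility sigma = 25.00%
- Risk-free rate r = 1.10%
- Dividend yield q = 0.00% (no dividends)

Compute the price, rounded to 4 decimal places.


Answer: Price = 1.9464

Derivation:
d1 = (ln(S/K) + (r - q + 0.5*sigma^2) * T) / (sigma * sqrt(T)) = 0.13834725
d2 = d1 - sigma * sqrt(T) = 0.01334725
exp(-rT) = 0.99725378; exp(-qT) = 1.00000000
P = K * exp(-rT) * N(-d2) - S_0 * exp(-qT) * N(-d1)
N(-d1) = 0.44498299; N(-d2) = 0.49467538
P = 42.9400 * 0.99725378 * 0.49467538 - 43.2300 * 1.00000000 * 0.44498299 = 1.9464


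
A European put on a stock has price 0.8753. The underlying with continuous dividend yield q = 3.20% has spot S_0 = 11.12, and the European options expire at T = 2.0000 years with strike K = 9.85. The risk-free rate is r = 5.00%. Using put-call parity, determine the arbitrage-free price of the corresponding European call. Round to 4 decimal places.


Answer: Call price = 2.3933

Derivation:
Put-call parity: C - P = S_0 * exp(-qT) - K * exp(-rT).
S_0 * exp(-qT) = 11.1200 * 0.93800500 = 10.43061559
K * exp(-rT) = 9.8500 * 0.90483742 = 8.91264857
C = P + S*exp(-qT) - K*exp(-rT)
C = 0.8753 + 10.43061559 - 8.91264857 = 2.3933


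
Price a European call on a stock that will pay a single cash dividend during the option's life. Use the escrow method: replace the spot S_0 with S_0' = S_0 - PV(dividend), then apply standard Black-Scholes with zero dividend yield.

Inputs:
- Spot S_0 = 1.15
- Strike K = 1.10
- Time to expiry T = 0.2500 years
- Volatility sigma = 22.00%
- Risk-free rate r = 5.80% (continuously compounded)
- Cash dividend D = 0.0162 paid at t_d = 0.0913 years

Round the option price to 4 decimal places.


Answer: Price = 0.0775

Derivation:
PV(D) = D * exp(-r * t_d) = 0.0162 * 0.99471860 = 0.01611444
S_0' = S_0 - PV(D) = 1.1500 - 0.01611444 = 1.13388556
d1 = (ln(S_0'/K) + (r + sigma^2/2)*T) / (sigma*sqrt(T)) = 0.46263729
d2 = d1 - sigma*sqrt(T) = 0.35263729
exp(-rT) = 0.98560462
N(d1) = 0.67818781; N(d2) = 0.63781981
C = S_0' * N(d1) - K * exp(-rT) * N(d2) = 1.13388556 * 0.67818781 - 1.1000 * 0.98560462 * 0.63781981 = 0.0775


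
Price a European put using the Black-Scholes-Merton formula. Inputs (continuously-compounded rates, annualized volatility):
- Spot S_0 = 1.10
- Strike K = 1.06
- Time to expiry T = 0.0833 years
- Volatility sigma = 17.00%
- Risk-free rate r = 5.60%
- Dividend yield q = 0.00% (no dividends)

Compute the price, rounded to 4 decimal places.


d1 = (ln(S/K) + (r - q + 0.5*sigma^2) * T) / (sigma * sqrt(T)) = 0.87454997
d2 = d1 - sigma * sqrt(T) = 0.82548501
exp(-rT) = 0.99534606; exp(-qT) = 1.00000000
P = K * exp(-rT) * N(-d2) - S_0 * exp(-qT) * N(-d1)
N(-d1) = 0.19090941; N(-d2) = 0.20454814
P = 1.0600 * 0.99534606 * 0.20454814 - 1.1000 * 1.00000000 * 0.19090941 = 0.0058

Answer: Price = 0.0058


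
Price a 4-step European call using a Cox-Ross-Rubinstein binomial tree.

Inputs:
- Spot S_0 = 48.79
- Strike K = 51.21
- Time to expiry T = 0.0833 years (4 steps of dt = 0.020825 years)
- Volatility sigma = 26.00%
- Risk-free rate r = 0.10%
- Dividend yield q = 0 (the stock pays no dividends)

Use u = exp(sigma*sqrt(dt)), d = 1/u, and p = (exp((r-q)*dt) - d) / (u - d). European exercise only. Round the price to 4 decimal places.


dt = T/N = 0.020825
u = exp(sigma*sqrt(dt)) = 1.038233; d = 1/u = 0.963175
p = (exp((r-q)*dt) - d) / (u - d) = 0.490898
Discount per step: exp(-r*dt) = 0.999979
Stock lattice S(k, i) with i counting down-moves:
  k=0: S(0,0) = 48.7900
  k=1: S(1,0) = 50.6554; S(1,1) = 46.9933
  k=2: S(2,0) = 52.5921; S(2,1) = 48.7900; S(2,2) = 45.2628
  k=3: S(3,0) = 54.6029; S(3,1) = 50.6554; S(3,2) = 46.9933; S(3,3) = 43.5960
  k=4: S(4,0) = 56.6905; S(4,1) = 52.5921; S(4,2) = 48.7900; S(4,3) = 45.2628; S(4,4) = 41.9905
Terminal payoffs V(N, i) = max(S_T - K, 0):
  V(4,0) = 5.480487; V(4,1) = 1.382099; V(4,2) = 0.000000; V(4,3) = 0.000000; V(4,4) = 0.000000
Backward induction: V(k, i) = exp(-r*dt) * [p * V(k+1, i) + (1-p) * V(k+1, i+1)].
  V(3,0) = exp(-r*dt) * [p*5.480487 + (1-p)*1.382099] = 3.393921
  V(3,1) = exp(-r*dt) * [p*1.382099 + (1-p)*0.000000] = 0.678456
  V(3,2) = exp(-r*dt) * [p*0.000000 + (1-p)*0.000000] = 0.000000
  V(3,3) = exp(-r*dt) * [p*0.000000 + (1-p)*0.000000] = 0.000000
  V(2,0) = exp(-r*dt) * [p*3.393921 + (1-p)*0.678456] = 2.011432
  V(2,1) = exp(-r*dt) * [p*0.678456 + (1-p)*0.000000] = 0.333046
  V(2,2) = exp(-r*dt) * [p*0.000000 + (1-p)*0.000000] = 0.000000
  V(1,0) = exp(-r*dt) * [p*2.011432 + (1-p)*0.333046] = 1.156939
  V(1,1) = exp(-r*dt) * [p*0.333046 + (1-p)*0.000000] = 0.163488
  V(0,0) = exp(-r*dt) * [p*1.156939 + (1-p)*0.163488] = 0.651158

Answer: Price = V(0,0) = 0.6512


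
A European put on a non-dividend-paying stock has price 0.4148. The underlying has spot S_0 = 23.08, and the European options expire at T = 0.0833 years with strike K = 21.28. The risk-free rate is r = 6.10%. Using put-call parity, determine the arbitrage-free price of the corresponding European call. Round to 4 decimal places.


Answer: Call price = 2.3227

Derivation:
Put-call parity: C - P = S_0 * exp(-qT) - K * exp(-rT).
S_0 * exp(-qT) = 23.0800 * 1.00000000 = 23.08000000
K * exp(-rT) = 21.2800 * 0.99493159 = 21.17214419
C = P + S*exp(-qT) - K*exp(-rT)
C = 0.4148 + 23.08000000 - 21.17214419 = 2.3227


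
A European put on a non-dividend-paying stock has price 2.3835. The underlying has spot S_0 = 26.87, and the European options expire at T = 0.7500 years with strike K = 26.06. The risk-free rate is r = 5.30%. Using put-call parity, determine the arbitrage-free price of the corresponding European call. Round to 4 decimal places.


Put-call parity: C - P = S_0 * exp(-qT) - K * exp(-rT).
S_0 * exp(-qT) = 26.8700 * 1.00000000 = 26.87000000
K * exp(-rT) = 26.0600 * 0.96102967 = 25.04443311
C = P + S*exp(-qT) - K*exp(-rT)
C = 2.3835 + 26.87000000 - 25.04443311 = 4.2091

Answer: Call price = 4.2091


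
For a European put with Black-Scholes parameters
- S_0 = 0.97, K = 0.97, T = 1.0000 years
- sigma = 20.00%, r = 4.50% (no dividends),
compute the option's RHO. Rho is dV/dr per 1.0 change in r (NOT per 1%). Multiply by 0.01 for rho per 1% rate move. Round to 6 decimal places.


Answer: Rho = -0.417536

Derivation:
d1 = 0.3250000000; d2 = 0.1250000000
phi(d1) = 0.3784198319; exp(-qT) = 1.0000000000; exp(-rT) = 0.9559974818
N(-d2) = 0.4502617752
Rho = -K*T*exp(-rT)*N(-d2) = -0.9700 * 1.0000 * 0.9559974818 * 0.4502617752 = -0.417536


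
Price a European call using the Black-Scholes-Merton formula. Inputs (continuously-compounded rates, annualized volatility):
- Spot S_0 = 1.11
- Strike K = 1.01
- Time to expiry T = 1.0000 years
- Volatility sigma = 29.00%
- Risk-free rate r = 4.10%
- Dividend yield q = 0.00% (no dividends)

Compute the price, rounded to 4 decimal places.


Answer: Price = 0.2029

Derivation:
d1 = (ln(S/K) + (r - q + 0.5*sigma^2) * T) / (sigma * sqrt(T)) = 0.61192995
d2 = d1 - sigma * sqrt(T) = 0.32192995
exp(-rT) = 0.95982913; exp(-qT) = 1.00000000
C = S_0 * exp(-qT) * N(d1) - K * exp(-rT) * N(d2)
N(d1) = 0.72970795; N(d2) = 0.62624712
C = 1.1100 * 1.00000000 * 0.72970795 - 1.0100 * 0.95982913 * 0.62624712 = 0.2029


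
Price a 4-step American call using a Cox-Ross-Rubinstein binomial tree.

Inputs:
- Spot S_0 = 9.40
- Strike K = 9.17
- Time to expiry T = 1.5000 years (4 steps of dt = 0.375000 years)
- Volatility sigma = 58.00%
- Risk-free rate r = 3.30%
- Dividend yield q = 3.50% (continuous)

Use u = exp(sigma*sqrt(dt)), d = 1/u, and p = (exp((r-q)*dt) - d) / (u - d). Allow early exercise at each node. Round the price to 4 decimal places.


dt = T/N = 0.375000
u = exp(sigma*sqrt(dt)) = 1.426432; d = 1/u = 0.701050
p = (exp((r-q)*dt) - d) / (u - d) = 0.411094
Discount per step: exp(-r*dt) = 0.987701
Stock lattice S(k, i) with i counting down-moves:
  k=0: S(0,0) = 9.4000
  k=1: S(1,0) = 13.4085; S(1,1) = 6.5899
  k=2: S(2,0) = 19.1262; S(2,1) = 9.4000; S(2,2) = 4.6198
  k=3: S(3,0) = 27.2823; S(3,1) = 13.4085; S(3,2) = 6.5899; S(3,3) = 3.2387
  k=4: S(4,0) = 38.9163; S(4,1) = 19.1262; S(4,2) = 9.4000; S(4,3) = 4.6198; S(4,4) = 2.2705
Terminal payoffs V(N, i) = max(S_T - K, 0):
  V(4,0) = 29.746322; V(4,1) = 9.956250; V(4,2) = 0.230000; V(4,3) = 0.000000; V(4,4) = 0.000000
Backward induction: V(k, i) = exp(-r*dt) * [p * V(k+1, i) + (1-p) * V(k+1, i+1)]; then take max(V_cont, immediate exercise) for American.
  V(3,0) = exp(-r*dt) * [p*29.746322 + (1-p)*9.956250] = 17.869328; exercise = 18.112289; V(3,0) = max -> 18.112289
  V(3,1) = exp(-r*dt) * [p*9.956250 + (1-p)*0.230000] = 4.176401; exercise = 4.238458; V(3,1) = max -> 4.238458
  V(3,2) = exp(-r*dt) * [p*0.230000 + (1-p)*0.000000] = 0.093389; exercise = 0.000000; V(3,2) = max -> 0.093389
  V(3,3) = exp(-r*dt) * [p*0.000000 + (1-p)*0.000000] = 0.000000; exercise = 0.000000; V(3,3) = max -> 0.000000
  V(2,0) = exp(-r*dt) * [p*18.112289 + (1-p)*4.238458] = 9.819637; exercise = 9.956250; V(2,0) = max -> 9.956250
  V(2,1) = exp(-r*dt) * [p*4.238458 + (1-p)*0.093389] = 1.775297; exercise = 0.230000; V(2,1) = max -> 1.775297
  V(2,2) = exp(-r*dt) * [p*0.093389 + (1-p)*0.000000] = 0.037919; exercise = 0.000000; V(2,2) = max -> 0.037919
  V(1,0) = exp(-r*dt) * [p*9.956250 + (1-p)*1.775297] = 5.075243; exercise = 4.238458; V(1,0) = max -> 5.075243
  V(1,1) = exp(-r*dt) * [p*1.775297 + (1-p)*0.037919] = 0.742895; exercise = 0.000000; V(1,1) = max -> 0.742895
  V(0,0) = exp(-r*dt) * [p*5.075243 + (1-p)*0.742895] = 2.492858; exercise = 0.230000; V(0,0) = max -> 2.492858

Answer: Price = V(0,0) = 2.4929


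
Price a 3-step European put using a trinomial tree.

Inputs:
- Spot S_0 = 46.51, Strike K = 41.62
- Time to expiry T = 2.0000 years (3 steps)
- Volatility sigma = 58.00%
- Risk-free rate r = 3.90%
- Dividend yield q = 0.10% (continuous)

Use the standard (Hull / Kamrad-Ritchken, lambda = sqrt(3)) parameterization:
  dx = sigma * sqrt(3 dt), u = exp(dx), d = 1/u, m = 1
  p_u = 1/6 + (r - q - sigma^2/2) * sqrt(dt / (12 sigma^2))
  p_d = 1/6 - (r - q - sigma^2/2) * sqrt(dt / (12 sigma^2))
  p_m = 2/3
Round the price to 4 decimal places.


Answer: Price = V(0,0) = 9.3232

Derivation:
dt = T/N = 0.666667; dx = sigma*sqrt(3*dt) = 0.820244
u = exp(dx) = 2.271054; d = 1/u = 0.440324
p_u = 0.113756, p_m = 0.666667, p_d = 0.219578
Discount per step: exp(-r*dt) = 0.974335
Stock lattice S(k, j) with j the centered position index:
  k=0: S(0,+0) = 46.5100
  k=1: S(1,-1) = 20.4795; S(1,+0) = 46.5100; S(1,+1) = 105.6267
  k=2: S(2,-2) = 9.0176; S(2,-1) = 20.4795; S(2,+0) = 46.5100; S(2,+1) = 105.6267; S(2,+2) = 239.8839
  k=3: S(3,-3) = 3.9707; S(3,-2) = 9.0176; S(3,-1) = 20.4795; S(3,+0) = 46.5100; S(3,+1) = 105.6267; S(3,+2) = 239.8839; S(3,+3) = 544.7892
Terminal payoffs V(N, j) = max(K - S_T, 0):
  V(3,-3) = 37.649326; V(3,-2) = 32.602387; V(3,-1) = 21.140519; V(3,+0) = 0.000000; V(3,+1) = 0.000000; V(3,+2) = 0.000000; V(3,+3) = 0.000000
Backward induction: V(k, j) = exp(-r*dt) * [p_u * V(k+1, j+1) + p_m * V(k+1, j) + p_d * V(k+1, j-1)]
  V(2,-2) = exp(-r*dt) * [p_u*21.140519 + p_m*32.602387 + p_d*37.649326] = 31.575016
  V(2,-1) = exp(-r*dt) * [p_u*0.000000 + p_m*21.140519 + p_d*32.602387] = 20.706996
  V(2,+0) = exp(-r*dt) * [p_u*0.000000 + p_m*0.000000 + p_d*21.140519] = 4.522852
  V(2,+1) = exp(-r*dt) * [p_u*0.000000 + p_m*0.000000 + p_d*0.000000] = 0.000000
  V(2,+2) = exp(-r*dt) * [p_u*0.000000 + p_m*0.000000 + p_d*0.000000] = 0.000000
  V(1,-1) = exp(-r*dt) * [p_u*4.522852 + p_m*20.706996 + p_d*31.575016] = 20.706896
  V(1,+0) = exp(-r*dt) * [p_u*0.000000 + p_m*4.522852 + p_d*20.706996] = 7.367951
  V(1,+1) = exp(-r*dt) * [p_u*0.000000 + p_m*0.000000 + p_d*4.522852] = 0.967629
  V(0,+0) = exp(-r*dt) * [p_u*0.967629 + p_m*7.367951 + p_d*20.706896] = 9.323232


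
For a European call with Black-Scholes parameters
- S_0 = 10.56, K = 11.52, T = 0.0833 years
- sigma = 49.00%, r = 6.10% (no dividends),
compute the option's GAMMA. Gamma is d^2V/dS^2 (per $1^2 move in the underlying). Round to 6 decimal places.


d1 = -0.5086170893; d2 = -0.6500396123
phi(d1) = 0.3505386860; exp(-qT) = 1.0000000000; exp(-rT) = 0.9949315880
Gamma = exp(-qT) * phi(d1) / (S * sigma * sqrt(T)) = 1.0000000000 * 0.3505386860 / (10.5600 * 0.4900 * 0.2886173938) = 0.234722

Answer: Gamma = 0.234722


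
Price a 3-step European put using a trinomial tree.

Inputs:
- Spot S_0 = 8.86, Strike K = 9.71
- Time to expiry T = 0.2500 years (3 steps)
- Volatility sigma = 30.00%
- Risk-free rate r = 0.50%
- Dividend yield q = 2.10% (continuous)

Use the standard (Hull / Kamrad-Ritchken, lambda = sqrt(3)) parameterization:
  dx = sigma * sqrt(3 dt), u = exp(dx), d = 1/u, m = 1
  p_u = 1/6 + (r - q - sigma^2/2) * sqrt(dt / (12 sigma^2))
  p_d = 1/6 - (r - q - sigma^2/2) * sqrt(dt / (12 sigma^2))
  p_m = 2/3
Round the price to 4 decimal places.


dt = T/N = 0.083333; dx = sigma*sqrt(3*dt) = 0.150000
u = exp(dx) = 1.161834; d = 1/u = 0.860708
p_u = 0.149722, p_m = 0.666667, p_d = 0.183611
Discount per step: exp(-r*dt) = 0.999583
Stock lattice S(k, j) with j the centered position index:
  k=0: S(0,+0) = 8.8600
  k=1: S(1,-1) = 7.6259; S(1,+0) = 8.8600; S(1,+1) = 10.2939
  k=2: S(2,-2) = 6.5636; S(2,-1) = 7.6259; S(2,+0) = 8.8600; S(2,+1) = 10.2939; S(2,+2) = 11.9597
  k=3: S(3,-3) = 5.6494; S(3,-2) = 6.5636; S(3,-1) = 7.6259; S(3,+0) = 8.8600; S(3,+1) = 10.2939; S(3,+2) = 11.9597; S(3,+3) = 13.8952
Terminal payoffs V(N, j) = max(K - S_T, 0):
  V(3,-3) = 4.060615; V(3,-2) = 3.146351; V(3,-1) = 2.084127; V(3,+0) = 0.850000; V(3,+1) = 0.000000; V(3,+2) = 0.000000; V(3,+3) = 0.000000
Backward induction: V(k, j) = exp(-r*dt) * [p_u * V(k+1, j+1) + p_m * V(k+1, j) + p_d * V(k+1, j-1)]
  V(2,-2) = exp(-r*dt) * [p_u*2.084127 + p_m*3.146351 + p_d*4.060615] = 3.153867
  V(2,-1) = exp(-r*dt) * [p_u*0.850000 + p_m*2.084127 + p_d*3.146351] = 2.093515
  V(2,+0) = exp(-r*dt) * [p_u*0.000000 + p_m*0.850000 + p_d*2.084127] = 0.948940
  V(2,+1) = exp(-r*dt) * [p_u*0.000000 + p_m*0.000000 + p_d*0.850000] = 0.156004
  V(2,+2) = exp(-r*dt) * [p_u*0.000000 + p_m*0.000000 + p_d*0.000000] = 0.000000
  V(1,-1) = exp(-r*dt) * [p_u*0.948940 + p_m*2.093515 + p_d*3.153867] = 2.115957
  V(1,+0) = exp(-r*dt) * [p_u*0.156004 + p_m*0.948940 + p_d*2.093515] = 1.039943
  V(1,+1) = exp(-r*dt) * [p_u*0.000000 + p_m*0.156004 + p_d*0.948940] = 0.278123
  V(0,+0) = exp(-r*dt) * [p_u*0.278123 + p_m*1.039943 + p_d*2.115957] = 1.122982

Answer: Price = V(0,0) = 1.1230


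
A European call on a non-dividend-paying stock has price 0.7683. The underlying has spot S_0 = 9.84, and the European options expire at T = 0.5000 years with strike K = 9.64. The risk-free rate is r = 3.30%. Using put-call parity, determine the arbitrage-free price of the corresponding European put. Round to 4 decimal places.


Answer: Put price = 0.4105

Derivation:
Put-call parity: C - P = S_0 * exp(-qT) - K * exp(-rT).
S_0 * exp(-qT) = 9.8400 * 1.00000000 = 9.84000000
K * exp(-rT) = 9.6400 * 0.98363538 = 9.48224506
P = C - S*exp(-qT) + K*exp(-rT)
P = 0.7683 - 9.84000000 + 9.48224506 = 0.4105


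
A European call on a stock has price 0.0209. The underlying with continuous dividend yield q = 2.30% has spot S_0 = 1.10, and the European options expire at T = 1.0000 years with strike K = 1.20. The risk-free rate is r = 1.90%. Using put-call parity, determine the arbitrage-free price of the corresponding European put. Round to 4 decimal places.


Put-call parity: C - P = S_0 * exp(-qT) - K * exp(-rT).
S_0 * exp(-qT) = 1.1000 * 0.97726248 = 1.07498873
K * exp(-rT) = 1.2000 * 0.98117936 = 1.17741523
P = C - S*exp(-qT) + K*exp(-rT)
P = 0.0209 - 1.07498873 + 1.17741523 = 0.1233

Answer: Put price = 0.1233


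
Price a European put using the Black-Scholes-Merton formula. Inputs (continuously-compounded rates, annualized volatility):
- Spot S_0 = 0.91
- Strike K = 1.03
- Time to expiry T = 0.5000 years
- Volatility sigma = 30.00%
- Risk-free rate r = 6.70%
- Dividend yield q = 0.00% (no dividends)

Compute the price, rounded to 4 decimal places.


Answer: Price = 0.1307

Derivation:
d1 = (ln(S/K) + (r - q + 0.5*sigma^2) * T) / (sigma * sqrt(T)) = -0.31993981
d2 = d1 - sigma * sqrt(T) = -0.53207184
exp(-rT) = 0.96705491; exp(-qT) = 1.00000000
P = K * exp(-rT) * N(-d2) - S_0 * exp(-qT) * N(-d1)
N(-d1) = 0.62549302; N(-d2) = 0.70266188
P = 1.0300 * 0.96705491 * 0.70266188 - 0.9100 * 1.00000000 * 0.62549302 = 0.1307


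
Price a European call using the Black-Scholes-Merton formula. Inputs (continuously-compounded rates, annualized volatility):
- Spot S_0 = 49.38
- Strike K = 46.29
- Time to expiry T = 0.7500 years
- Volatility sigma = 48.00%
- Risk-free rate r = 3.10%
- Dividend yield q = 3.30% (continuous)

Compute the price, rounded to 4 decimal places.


Answer: Price = 9.2496

Derivation:
d1 = (ln(S/K) + (r - q + 0.5*sigma^2) * T) / (sigma * sqrt(T)) = 0.35968808
d2 = d1 - sigma * sqrt(T) = -0.05600411
exp(-rT) = 0.97701820; exp(-qT) = 0.97555377
C = S_0 * exp(-qT) * N(d1) - K * exp(-rT) * N(d2)
N(d1) = 0.64045980; N(d2) = 0.47766927
C = 49.3800 * 0.97555377 * 0.64045980 - 46.2900 * 0.97701820 * 0.47766927 = 9.2496


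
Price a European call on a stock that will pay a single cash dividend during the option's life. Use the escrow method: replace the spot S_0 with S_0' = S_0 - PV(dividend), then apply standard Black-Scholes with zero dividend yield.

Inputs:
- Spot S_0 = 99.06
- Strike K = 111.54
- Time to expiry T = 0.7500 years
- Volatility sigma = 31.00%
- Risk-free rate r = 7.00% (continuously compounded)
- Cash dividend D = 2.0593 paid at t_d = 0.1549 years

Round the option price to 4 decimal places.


PV(D) = D * exp(-r * t_d) = 2.0593 * 0.98921557 = 2.03709163
S_0' = S_0 - PV(D) = 99.0600 - 2.03709163 = 97.02290837
d1 = (ln(S_0'/K) + (r + sigma^2/2)*T) / (sigma*sqrt(T)) = -0.18958936
d2 = d1 - sigma*sqrt(T) = -0.45805723
exp(-rT) = 0.94885432
N(d1) = 0.42481546; N(d2) = 0.32345566
C = S_0' * N(d1) - K * exp(-rT) * N(d2) = 97.02290837 * 0.42481546 - 111.5400 * 0.94885432 * 0.32345566 = 6.9838

Answer: Price = 6.9838


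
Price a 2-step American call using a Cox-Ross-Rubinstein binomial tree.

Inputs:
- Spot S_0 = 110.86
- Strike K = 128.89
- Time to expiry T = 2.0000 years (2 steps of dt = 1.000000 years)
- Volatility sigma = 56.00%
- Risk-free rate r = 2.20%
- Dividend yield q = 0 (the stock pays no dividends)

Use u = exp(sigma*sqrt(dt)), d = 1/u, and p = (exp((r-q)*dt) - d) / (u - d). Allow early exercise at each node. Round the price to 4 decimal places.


dt = T/N = 1.000000
u = exp(sigma*sqrt(dt)) = 1.750673; d = 1/u = 0.571209
p = (exp((r-q)*dt) - d) / (u - d) = 0.382407
Discount per step: exp(-r*dt) = 0.978240
Stock lattice S(k, i) with i counting down-moves:
  k=0: S(0,0) = 110.8600
  k=1: S(1,0) = 194.0796; S(1,1) = 63.3242
  k=2: S(2,0) = 339.7697; S(2,1) = 110.8600; S(2,2) = 36.1714
Terminal payoffs V(N, i) = max(S_T - K, 0):
  V(2,0) = 210.879737; V(2,1) = 0.000000; V(2,2) = 0.000000
Backward induction: V(k, i) = exp(-r*dt) * [p * V(k+1, i) + (1-p) * V(k+1, i+1)]; then take max(V_cont, immediate exercise) for American.
  V(1,0) = exp(-r*dt) * [p*210.879737 + (1-p)*0.000000] = 78.887077; exercise = 65.189553; V(1,0) = max -> 78.887077
  V(1,1) = exp(-r*dt) * [p*0.000000 + (1-p)*0.000000] = 0.000000; exercise = 0.000000; V(1,1) = max -> 0.000000
  V(0,0) = exp(-r*dt) * [p*78.887077 + (1-p)*0.000000] = 29.510521; exercise = 0.000000; V(0,0) = max -> 29.510521

Answer: Price = V(0,0) = 29.5105


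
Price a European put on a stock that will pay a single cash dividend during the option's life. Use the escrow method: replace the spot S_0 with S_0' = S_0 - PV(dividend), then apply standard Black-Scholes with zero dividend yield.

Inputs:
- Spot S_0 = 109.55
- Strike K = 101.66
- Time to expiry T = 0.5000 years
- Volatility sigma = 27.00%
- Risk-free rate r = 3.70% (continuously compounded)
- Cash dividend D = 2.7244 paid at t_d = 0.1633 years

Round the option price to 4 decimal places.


Answer: Price = 4.8293

Derivation:
PV(D) = D * exp(-r * t_d) = 2.7244 * 0.99397612 = 2.70798853
S_0' = S_0 - PV(D) = 109.5500 - 2.70798853 = 106.84201147
d1 = (ln(S_0'/K) + (r + sigma^2/2)*T) / (sigma*sqrt(T)) = 0.45276992
d2 = d1 - sigma*sqrt(T) = 0.26185108
exp(-rT) = 0.98167007
N(-d1) = 0.32535721; N(-d2) = 0.39671813
P = K * exp(-rT) * N(-d2) - S_0' * N(-d1) = 101.6600 * 0.98167007 * 0.39671813 - 106.84201147 * 0.32535721 = 4.8293


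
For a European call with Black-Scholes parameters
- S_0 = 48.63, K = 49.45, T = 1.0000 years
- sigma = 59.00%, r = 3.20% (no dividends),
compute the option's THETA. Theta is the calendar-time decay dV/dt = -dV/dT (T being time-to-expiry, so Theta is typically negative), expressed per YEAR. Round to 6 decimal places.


Answer: Theta = -6.039670

Derivation:
d1 = 0.3208958752; d2 = -0.2691041248
phi(d1) = 0.3789217292; exp(-qT) = 1.0000000000; exp(-rT) = 0.9685065821
Theta = -S*exp(-qT)*phi(d1)*sigma/(2*sqrt(T)) - r*K*exp(-rT)*N(d2) + q*S*exp(-qT)*N(d1)
N(d1) = 0.6258553500; N(d2) = 0.3939247782; sqrt(T) = 1.0000000000
Term 1 = -48.6300 * 1.0000000000 * 0.3789217292 * 0.5900 / (2 * 1.0000000000) = -5.4359542888
Term 2 = -0.0320 * 49.4500 * 0.9685065821 * 0.3939247782 = -0.6037152550
Term 3 = 0 (no dividend yield, q = 0)
Theta = -5.4359542888 + (-0.6037152550) + (0.0000000000) = -6.039670


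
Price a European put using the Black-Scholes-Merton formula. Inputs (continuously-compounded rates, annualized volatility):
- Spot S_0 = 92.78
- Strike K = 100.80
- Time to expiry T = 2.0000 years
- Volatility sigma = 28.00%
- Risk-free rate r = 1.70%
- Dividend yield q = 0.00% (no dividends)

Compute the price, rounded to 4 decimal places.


d1 = (ln(S/K) + (r - q + 0.5*sigma^2) * T) / (sigma * sqrt(T)) = 0.07448043
d2 = d1 - sigma * sqrt(T) = -0.32149937
exp(-rT) = 0.96657150; exp(-qT) = 1.00000000
P = K * exp(-rT) * N(-d2) - S_0 * exp(-qT) * N(-d1)
N(-d1) = 0.47031406; N(-d2) = 0.62608401
P = 100.8000 * 0.96657150 * 0.62608401 - 92.7800 * 1.00000000 * 0.47031406 = 17.3639

Answer: Price = 17.3639


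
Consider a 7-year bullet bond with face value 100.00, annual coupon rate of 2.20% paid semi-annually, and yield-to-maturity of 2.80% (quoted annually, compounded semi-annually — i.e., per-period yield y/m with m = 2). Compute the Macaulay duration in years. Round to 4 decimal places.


Answer: Macaulay duration = 6.5143 years

Derivation:
Coupon per period c = face * coupon_rate / m = 1.100000
Periods per year m = 2; per-period yield y/m = 0.014000
Number of cashflows N = 14
Cashflows (t years, CF_t, discount factor 1/(1+y/m)^(m*t), PV):
  t = 0.5000: CF_t = 1.100000, DF = 0.986193, PV = 1.084813
  t = 1.0000: CF_t = 1.100000, DF = 0.972577, PV = 1.069835
  t = 1.5000: CF_t = 1.100000, DF = 0.959149, PV = 1.055064
  t = 2.0000: CF_t = 1.100000, DF = 0.945906, PV = 1.040497
  t = 2.5000: CF_t = 1.100000, DF = 0.932847, PV = 1.026131
  t = 3.0000: CF_t = 1.100000, DF = 0.919967, PV = 1.011964
  t = 3.5000: CF_t = 1.100000, DF = 0.907265, PV = 0.997992
  t = 4.0000: CF_t = 1.100000, DF = 0.894739, PV = 0.984213
  t = 4.5000: CF_t = 1.100000, DF = 0.882386, PV = 0.970624
  t = 5.0000: CF_t = 1.100000, DF = 0.870203, PV = 0.957223
  t = 5.5000: CF_t = 1.100000, DF = 0.858188, PV = 0.944007
  t = 6.0000: CF_t = 1.100000, DF = 0.846339, PV = 0.930973
  t = 6.5000: CF_t = 1.100000, DF = 0.834654, PV = 0.918120
  t = 7.0000: CF_t = 101.100000, DF = 0.823130, PV = 83.218481
Price P = sum_t PV_t = 96.209937
Macaulay numerator sum_t t * PV_t:
  t * PV_t at t = 0.5000: 0.542406
  t * PV_t at t = 1.0000: 1.069835
  t * PV_t at t = 1.5000: 1.582596
  t * PV_t at t = 2.0000: 2.080994
  t * PV_t at t = 2.5000: 2.565328
  t * PV_t at t = 3.0000: 3.035891
  t * PV_t at t = 3.5000: 3.492972
  t * PV_t at t = 4.0000: 3.936852
  t * PV_t at t = 4.5000: 4.367809
  t * PV_t at t = 5.0000: 4.786115
  t * PV_t at t = 5.5000: 5.192038
  t * PV_t at t = 6.0000: 5.585840
  t * PV_t at t = 6.5000: 5.967778
  t * PV_t at t = 7.0000: 582.529369
Macaulay duration D = (sum_t t * PV_t) / P = 626.735822 / 96.209937 = 6.514253


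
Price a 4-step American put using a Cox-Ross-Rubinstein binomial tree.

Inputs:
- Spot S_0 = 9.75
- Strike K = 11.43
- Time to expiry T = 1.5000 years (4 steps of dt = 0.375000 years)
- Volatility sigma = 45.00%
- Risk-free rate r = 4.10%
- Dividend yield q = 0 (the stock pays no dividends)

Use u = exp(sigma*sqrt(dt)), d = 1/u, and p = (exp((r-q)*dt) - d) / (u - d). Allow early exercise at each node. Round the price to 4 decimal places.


dt = T/N = 0.375000
u = exp(sigma*sqrt(dt)) = 1.317278; d = 1/u = 0.759141
p = (exp((r-q)*dt) - d) / (u - d) = 0.459301
Discount per step: exp(-r*dt) = 0.984743
Stock lattice S(k, i) with i counting down-moves:
  k=0: S(0,0) = 9.7500
  k=1: S(1,0) = 12.8435; S(1,1) = 7.4016
  k=2: S(2,0) = 16.9184; S(2,1) = 9.7500; S(2,2) = 5.6189
  k=3: S(3,0) = 22.2863; S(3,1) = 12.8435; S(3,2) = 7.4016; S(3,3) = 4.2655
  k=4: S(4,0) = 29.3572; S(4,1) = 16.9184; S(4,2) = 9.7500; S(4,3) = 5.6189; S(4,4) = 3.2381
Terminal payoffs V(N, i) = max(K - S_T, 0):
  V(4,0) = 0.000000; V(4,1) = 0.000000; V(4,2) = 1.680000; V(4,3) = 5.811121; V(4,4) = 8.191867
Backward induction: V(k, i) = exp(-r*dt) * [p * V(k+1, i) + (1-p) * V(k+1, i+1)]; then take max(V_cont, immediate exercise) for American.
  V(3,0) = exp(-r*dt) * [p*0.000000 + (1-p)*0.000000] = 0.000000; exercise = 0.000000; V(3,0) = max -> 0.000000
  V(3,1) = exp(-r*dt) * [p*0.000000 + (1-p)*1.680000] = 0.894515; exercise = 0.000000; V(3,1) = max -> 0.894515
  V(3,2) = exp(-r*dt) * [p*1.680000 + (1-p)*5.811121] = 3.853982; exercise = 4.028374; V(3,2) = max -> 4.028374
  V(3,3) = exp(-r*dt) * [p*5.811121 + (1-p)*8.191867] = 6.990086; exercise = 7.164478; V(3,3) = max -> 7.164478
  V(2,0) = exp(-r*dt) * [p*0.000000 + (1-p)*0.894515] = 0.476285; exercise = 0.000000; V(2,0) = max -> 0.476285
  V(2,1) = exp(-r*dt) * [p*0.894515 + (1-p)*4.028374] = 2.549490; exercise = 1.680000; V(2,1) = max -> 2.549490
  V(2,2) = exp(-r*dt) * [p*4.028374 + (1-p)*7.164478] = 5.636729; exercise = 5.811121; V(2,2) = max -> 5.811121
  V(1,0) = exp(-r*dt) * [p*0.476285 + (1-p)*2.549490] = 1.572895; exercise = 0.000000; V(1,0) = max -> 1.572895
  V(1,1) = exp(-r*dt) * [p*2.549490 + (1-p)*5.811121] = 4.247246; exercise = 4.028374; V(1,1) = max -> 4.247246
  V(0,0) = exp(-r*dt) * [p*1.572895 + (1-p)*4.247246] = 2.972854; exercise = 1.680000; V(0,0) = max -> 2.972854

Answer: Price = V(0,0) = 2.9729


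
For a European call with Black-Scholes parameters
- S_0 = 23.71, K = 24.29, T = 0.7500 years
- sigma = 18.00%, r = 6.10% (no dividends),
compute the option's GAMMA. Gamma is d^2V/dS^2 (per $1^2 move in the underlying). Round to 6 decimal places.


d1 = 0.2163918885; d2 = 0.0605073158
phi(d1) = 0.3897104475; exp(-qT) = 1.0000000000; exp(-rT) = 0.9552807525
Gamma = exp(-qT) * phi(d1) / (S * sigma * sqrt(T)) = 1.0000000000 * 0.3897104475 / (23.7100 * 0.1800 * 0.8660254038) = 0.105440

Answer: Gamma = 0.105440


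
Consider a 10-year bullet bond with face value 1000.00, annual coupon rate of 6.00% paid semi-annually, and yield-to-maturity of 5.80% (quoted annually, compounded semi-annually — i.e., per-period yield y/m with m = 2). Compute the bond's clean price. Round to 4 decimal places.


Coupon per period c = face * coupon_rate / m = 30.000000
Periods per year m = 2; per-period yield y/m = 0.029000
Number of cashflows N = 20
Cashflows (t years, CF_t, discount factor 1/(1+y/m)^(m*t), PV):
  t = 0.5000: CF_t = 30.000000, DF = 0.971817, PV = 29.154519
  t = 1.0000: CF_t = 30.000000, DF = 0.944429, PV = 28.332866
  t = 1.5000: CF_t = 30.000000, DF = 0.917812, PV = 27.534369
  t = 2.0000: CF_t = 30.000000, DF = 0.891946, PV = 26.758376
  t = 2.5000: CF_t = 30.000000, DF = 0.866808, PV = 26.004253
  t = 3.0000: CF_t = 30.000000, DF = 0.842379, PV = 25.271383
  t = 3.5000: CF_t = 30.000000, DF = 0.818639, PV = 24.559167
  t = 4.0000: CF_t = 30.000000, DF = 0.795567, PV = 23.867023
  t = 4.5000: CF_t = 30.000000, DF = 0.773146, PV = 23.194386
  t = 5.0000: CF_t = 30.000000, DF = 0.751357, PV = 22.540706
  t = 5.5000: CF_t = 30.000000, DF = 0.730182, PV = 21.905448
  t = 6.0000: CF_t = 30.000000, DF = 0.709603, PV = 21.288093
  t = 6.5000: CF_t = 30.000000, DF = 0.689605, PV = 20.688137
  t = 7.0000: CF_t = 30.000000, DF = 0.670170, PV = 20.105089
  t = 7.5000: CF_t = 30.000000, DF = 0.651282, PV = 19.538474
  t = 8.0000: CF_t = 30.000000, DF = 0.632928, PV = 18.987827
  t = 8.5000: CF_t = 30.000000, DF = 0.615090, PV = 18.452698
  t = 9.0000: CF_t = 30.000000, DF = 0.597755, PV = 17.932652
  t = 9.5000: CF_t = 30.000000, DF = 0.580909, PV = 17.427261
  t = 10.0000: CF_t = 1030.000000, DF = 0.564537, PV = 581.473235
Price P = sum_t PV_t = 1015.015961

Answer: Price = 1015.0160


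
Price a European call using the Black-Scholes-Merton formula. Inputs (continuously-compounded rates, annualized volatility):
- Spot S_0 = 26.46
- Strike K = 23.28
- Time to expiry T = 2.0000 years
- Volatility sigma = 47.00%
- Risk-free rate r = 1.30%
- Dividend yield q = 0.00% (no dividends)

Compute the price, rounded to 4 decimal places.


d1 = (ln(S/K) + (r - q + 0.5*sigma^2) * T) / (sigma * sqrt(T)) = 0.56408998
d2 = d1 - sigma * sqrt(T) = -0.10059040
exp(-rT) = 0.97433509; exp(-qT) = 1.00000000
C = S_0 * exp(-qT) * N(d1) - K * exp(-rT) * N(d2)
N(d1) = 0.71365355; N(d2) = 0.45993781
C = 26.4600 * 1.00000000 * 0.71365355 - 23.2800 * 0.97433509 * 0.45993781 = 8.4507

Answer: Price = 8.4507


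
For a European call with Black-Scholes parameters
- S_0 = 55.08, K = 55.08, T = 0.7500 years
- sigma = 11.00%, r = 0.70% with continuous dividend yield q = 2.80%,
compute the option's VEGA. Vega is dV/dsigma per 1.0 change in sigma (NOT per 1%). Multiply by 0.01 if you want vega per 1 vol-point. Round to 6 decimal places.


Answer: Vega = 18.505729

Derivation:
d1 = -0.1177007253; d2 = -0.2129635197
phi(d1) = 0.3961884633; exp(-qT) = 0.9792189646; exp(-rT) = 0.9947637572
Vega = S * exp(-qT) * phi(d1) * sqrt(T) = 55.0800 * 0.9792189646 * 0.3961884633 * 0.8660254038 = 18.505729


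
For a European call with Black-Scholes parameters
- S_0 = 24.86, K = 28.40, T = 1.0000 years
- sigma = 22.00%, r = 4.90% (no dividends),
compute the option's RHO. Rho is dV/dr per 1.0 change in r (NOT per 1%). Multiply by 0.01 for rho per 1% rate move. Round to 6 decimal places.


Answer: Rho = 8.415902

Derivation:
d1 = -0.2724048140; d2 = -0.4924048140
phi(d1) = 0.3844118694; exp(-qT) = 1.0000000000; exp(-rT) = 0.9521811297
N(d2) = 0.3112165984
Rho = K*T*exp(-rT)*N(d2) = 28.4000 * 1.0000 * 0.9521811297 * 0.3112165984 = 8.415902


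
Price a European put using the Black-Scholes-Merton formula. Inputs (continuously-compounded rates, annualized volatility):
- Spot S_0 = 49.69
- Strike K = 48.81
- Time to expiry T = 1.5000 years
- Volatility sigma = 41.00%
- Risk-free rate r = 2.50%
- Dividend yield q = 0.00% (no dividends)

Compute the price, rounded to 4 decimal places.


d1 = (ln(S/K) + (r - q + 0.5*sigma^2) * T) / (sigma * sqrt(T)) = 0.36133657
d2 = d1 - sigma * sqrt(T) = -0.14080883
exp(-rT) = 0.96319442; exp(-qT) = 1.00000000
P = K * exp(-rT) * N(-d2) - S_0 * exp(-qT) * N(-d1)
N(-d1) = 0.35892393; N(-d2) = 0.55598952
P = 48.8100 * 0.96319442 * 0.55598952 - 49.6900 * 1.00000000 * 0.35892393 = 8.3041

Answer: Price = 8.3041


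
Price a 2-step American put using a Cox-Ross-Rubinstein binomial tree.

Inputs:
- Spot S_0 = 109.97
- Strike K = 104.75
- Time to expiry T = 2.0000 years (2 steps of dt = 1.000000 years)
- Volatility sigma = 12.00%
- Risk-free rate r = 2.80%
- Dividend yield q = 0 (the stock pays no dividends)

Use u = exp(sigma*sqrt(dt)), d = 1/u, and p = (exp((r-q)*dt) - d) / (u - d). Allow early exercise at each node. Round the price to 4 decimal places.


Answer: Price = V(0,0) = 2.9273

Derivation:
dt = T/N = 1.000000
u = exp(sigma*sqrt(dt)) = 1.127497; d = 1/u = 0.886920
p = (exp((r-q)*dt) - d) / (u - d) = 0.588068
Discount per step: exp(-r*dt) = 0.972388
Stock lattice S(k, i) with i counting down-moves:
  k=0: S(0,0) = 109.9700
  k=1: S(1,0) = 123.9908; S(1,1) = 97.5346
  k=2: S(2,0) = 139.7993; S(2,1) = 109.9700; S(2,2) = 86.5055
Terminal payoffs V(N, i) = max(K - S_T, 0):
  V(2,0) = 0.000000; V(2,1) = 0.000000; V(2,2) = 18.244534
Backward induction: V(k, i) = exp(-r*dt) * [p * V(k+1, i) + (1-p) * V(k+1, i+1)]; then take max(V_cont, immediate exercise) for American.
  V(1,0) = exp(-r*dt) * [p*0.000000 + (1-p)*0.000000] = 0.000000; exercise = 0.000000; V(1,0) = max -> 0.000000
  V(1,1) = exp(-r*dt) * [p*0.000000 + (1-p)*18.244534] = 7.307995; exercise = 7.215360; V(1,1) = max -> 7.307995
  V(0,0) = exp(-r*dt) * [p*0.000000 + (1-p)*7.307995] = 2.927276; exercise = 0.000000; V(0,0) = max -> 2.927276


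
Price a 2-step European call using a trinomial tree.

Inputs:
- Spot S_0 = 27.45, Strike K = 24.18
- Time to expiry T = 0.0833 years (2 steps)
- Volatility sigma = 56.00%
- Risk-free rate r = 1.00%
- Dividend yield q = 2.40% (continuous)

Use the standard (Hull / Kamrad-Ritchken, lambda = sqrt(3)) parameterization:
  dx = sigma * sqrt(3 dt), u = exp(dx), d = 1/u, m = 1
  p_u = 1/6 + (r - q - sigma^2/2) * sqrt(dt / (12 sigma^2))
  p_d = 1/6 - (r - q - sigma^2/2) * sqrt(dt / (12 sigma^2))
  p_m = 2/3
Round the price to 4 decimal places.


Answer: Price = V(0,0) = 3.8365

Derivation:
dt = T/N = 0.041650; dx = sigma*sqrt(3*dt) = 0.197950
u = exp(dx) = 1.218902; d = 1/u = 0.820411
p_u = 0.148698, p_m = 0.666667, p_d = 0.184635
Discount per step: exp(-r*dt) = 0.999584
Stock lattice S(k, j) with j the centered position index:
  k=0: S(0,+0) = 27.4500
  k=1: S(1,-1) = 22.5203; S(1,+0) = 27.4500; S(1,+1) = 33.4589
  k=2: S(2,-2) = 18.4759; S(2,-1) = 22.5203; S(2,+0) = 27.4500; S(2,+1) = 33.4589; S(2,+2) = 40.7831
Terminal payoffs V(N, j) = max(S_T - K, 0):
  V(2,-2) = 0.000000; V(2,-1) = 0.000000; V(2,+0) = 3.270000; V(2,+1) = 9.278855; V(2,+2) = 16.603058
Backward induction: V(k, j) = exp(-r*dt) * [p_u * V(k+1, j+1) + p_m * V(k+1, j) + p_d * V(k+1, j-1)]
  V(1,-1) = exp(-r*dt) * [p_u*3.270000 + p_m*0.000000 + p_d*0.000000] = 0.486040
  V(1,+0) = exp(-r*dt) * [p_u*9.278855 + p_m*3.270000 + p_d*0.000000] = 3.558264
  V(1,+1) = exp(-r*dt) * [p_u*16.603058 + p_m*9.278855 + p_d*3.270000] = 9.254646
  V(0,+0) = exp(-r*dt) * [p_u*9.254646 + p_m*3.558264 + p_d*0.486040] = 3.836465


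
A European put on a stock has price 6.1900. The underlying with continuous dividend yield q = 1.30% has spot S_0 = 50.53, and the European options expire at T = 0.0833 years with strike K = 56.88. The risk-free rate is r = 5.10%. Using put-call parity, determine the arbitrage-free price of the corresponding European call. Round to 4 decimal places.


Put-call parity: C - P = S_0 * exp(-qT) - K * exp(-rT).
S_0 * exp(-qT) = 50.5300 * 0.99891769 = 50.47531068
K * exp(-rT) = 56.8800 * 0.99576071 = 56.63886926
C = P + S*exp(-qT) - K*exp(-rT)
C = 6.1900 + 50.47531068 - 56.63886926 = 0.0264

Answer: Call price = 0.0264
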